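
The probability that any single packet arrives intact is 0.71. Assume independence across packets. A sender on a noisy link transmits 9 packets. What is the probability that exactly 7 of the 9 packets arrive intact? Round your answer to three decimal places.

X ~ Binomial(n=9, p=0.71).
P(X=7) = C(9,7) · p^7 · (1−p)^2
= 36 · 0.090951 · 0.0841 = 0.27536

0.275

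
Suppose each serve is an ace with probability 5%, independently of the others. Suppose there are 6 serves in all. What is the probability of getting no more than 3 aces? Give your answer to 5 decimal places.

X ~ Binomial(6, 0.05); P(X ≤ 3) = Σ C(6,k) p^k (1−p)^(6−k) over k:
  k=0: C(6,0)·0.05^0·0.95^6 = 0.7350919
  k=1: C(6,1)·0.05^1·0.95^5 = 0.2321343
  k=2: C(6,2)·0.05^2·0.95^4 = 0.0305440
  k=3: C(6,3)·0.05^3·0.95^3 = 0.0021434
Total = 0.9999136

0.99991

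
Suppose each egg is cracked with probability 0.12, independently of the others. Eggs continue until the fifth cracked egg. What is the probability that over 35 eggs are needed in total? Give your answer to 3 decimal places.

0.588

Needing more than 35 eggs ⇔ fewer than 5 successes in the first 35. With X ~ Binomial(35, 0.12), P(Y > 35) = P(X ≤ 4).
  k=0: C(35,0)·0.12^0·0.88^35 = 0.01140
  k=1: C(35,1)·0.12^1·0.88^34 = 0.05441
  k=2: C(35,2)·0.12^2·0.88^33 = 0.12613
  k=3: C(35,3)·0.12^3·0.88^32 = 0.18919
  k=4: C(35,4)·0.12^4·0.88^31 = 0.20639
P(X ≤ 4) = 0.58751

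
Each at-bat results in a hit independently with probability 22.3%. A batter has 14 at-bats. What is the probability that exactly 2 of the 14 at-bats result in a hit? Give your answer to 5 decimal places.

X ~ Binomial(n=14, p=0.223).
P(X=2) = C(14,2) · p^2 · (1−p)^12
= 91 · 0.049729 · 0.048423 = 0.2191308

0.21913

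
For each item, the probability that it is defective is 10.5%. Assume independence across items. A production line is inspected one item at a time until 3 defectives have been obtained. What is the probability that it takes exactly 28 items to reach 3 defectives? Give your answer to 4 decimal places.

0.0254

Y = trial on which the third success occurs; negative binomial, r=3, p=0.105.
P(Y=28) = C(27,2) · p^3 · (1−p)^25
= 351 · 0.0011576 · 0.062456 = 0.025378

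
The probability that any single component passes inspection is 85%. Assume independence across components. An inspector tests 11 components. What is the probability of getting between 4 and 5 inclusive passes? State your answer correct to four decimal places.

0.0026

X ~ Binomial(11, 0.85); P(4 ≤ X ≤ 5) = Σ C(11,k) p^k (1−p)^(11−k) over k:
  k=4: C(11,4)·0.85^4·0.15^7 = 0.000294
  k=5: C(11,5)·0.85^5·0.15^6 = 0.002335
Total = 0.002629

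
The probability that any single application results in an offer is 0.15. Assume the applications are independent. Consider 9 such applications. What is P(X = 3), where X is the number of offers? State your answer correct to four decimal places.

0.1069

X ~ Binomial(n=9, p=0.15).
P(X=3) = C(9,3) · p^3 · (1−p)^6
= 84 · 0.003375 · 0.37715 = 0.106922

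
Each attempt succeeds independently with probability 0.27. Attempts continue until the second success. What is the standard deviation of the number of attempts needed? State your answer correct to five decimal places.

4.47520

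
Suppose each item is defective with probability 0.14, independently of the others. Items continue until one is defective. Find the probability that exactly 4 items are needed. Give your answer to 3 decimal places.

0.089

Geometric (trials to first success), p = 0.14.
P(Y = 4) = (1−p)^3 · p = 0.63606 · 0.14 = 0.08905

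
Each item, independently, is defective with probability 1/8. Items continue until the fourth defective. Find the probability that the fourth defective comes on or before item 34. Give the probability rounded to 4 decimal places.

0.6291

Finishing within 34 items ⇔ at least 4 successes in the first 34. With X ~ Binomial(34, 0.125), P(Y ≤ 34) = 1 − P(X ≤ 3).
  k=0: C(34,0)·0.125^0·0.875^34 = 0.010673
  k=1: C(34,1)·0.125^1·0.875^33 = 0.051839
  k=2: C(34,2)·0.125^2·0.875^32 = 0.122191
  k=3: C(34,3)·0.125^3·0.875^31 = 0.186196
1 − 0.370899 = 0.629101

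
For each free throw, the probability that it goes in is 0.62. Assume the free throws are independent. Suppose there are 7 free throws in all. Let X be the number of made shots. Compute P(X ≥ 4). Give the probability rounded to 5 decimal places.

X ~ Binomial(7, 0.62); P(X ≥ 4) = Σ C(7,k) p^k (1−p)^(7−k) over k:
  k=4: C(7,4)·0.62^4·0.38^3 = 0.2837825
  k=5: C(7,5)·0.62^5·0.38^2 = 0.2778081
  k=6: C(7,6)·0.62^6·0.38^1 = 0.1510886
  k=7: C(7,7)·0.62^7·0.38^0 = 0.0352161
Total = 0.7478954

0.74790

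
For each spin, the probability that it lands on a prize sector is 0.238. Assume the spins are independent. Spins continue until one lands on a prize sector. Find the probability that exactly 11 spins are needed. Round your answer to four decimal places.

0.0157

Geometric (trials to first success), p = 0.238.
P(Y = 11) = (1−p)^10 · p = 0.066001 · 0.238 = 0.015708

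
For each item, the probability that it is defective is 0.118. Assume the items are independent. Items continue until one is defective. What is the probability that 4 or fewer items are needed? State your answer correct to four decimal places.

0.3948

Y = number of items to the first success; geometric, p = 0.118.
P(Y ≤ 4) = 1 − (1−p)^4 = 1 − 0.605166 = 0.394834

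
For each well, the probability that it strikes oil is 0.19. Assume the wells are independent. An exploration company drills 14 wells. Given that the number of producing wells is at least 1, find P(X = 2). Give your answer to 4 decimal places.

0.2765

X ~ Binomial(14, 0.19). Want P(X=2 | X≥1) = P(X=2) / P(X≥1).
P(X=2) = C(14,2)·0.19^2·0.81^12 = 0.262041
P(X≥1) = 1 − 0.052335 = 0.947665
Ratio = 0.262041 / 0.947665 = 0.276512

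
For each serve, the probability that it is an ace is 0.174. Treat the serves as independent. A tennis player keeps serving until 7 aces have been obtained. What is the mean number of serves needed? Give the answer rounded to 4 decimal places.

40.2299

Y = total serves until the seventh success; negative binomial with r=7, p=0.174.
E[Y] = r / p = 7 / 0.174 = 40.229885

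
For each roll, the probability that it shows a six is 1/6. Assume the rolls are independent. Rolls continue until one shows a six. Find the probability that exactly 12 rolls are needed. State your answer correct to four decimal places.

0.0224

Geometric (trials to first success), p = 0.166667.
P(Y = 12) = (1−p)^11 · p = 0.13459 · 0.166667 = 0.022431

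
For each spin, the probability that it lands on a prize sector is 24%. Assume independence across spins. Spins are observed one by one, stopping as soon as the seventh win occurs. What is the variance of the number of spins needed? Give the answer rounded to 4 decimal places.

92.3611

Y = total spins until the seventh success; negative binomial with r=7, p=0.24.
Var(Y) = r(1−p)/p² = 7·0.76 / 0.24² = 92.361111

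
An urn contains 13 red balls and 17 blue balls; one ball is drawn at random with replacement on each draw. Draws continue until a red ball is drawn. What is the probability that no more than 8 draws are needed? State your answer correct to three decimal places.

0.989

Y = number of draws to the first success; geometric, p = 0.433333.
P(Y ≤ 8) = 1 − (1−p)^8 = 1 − 0.01063 = 0.98937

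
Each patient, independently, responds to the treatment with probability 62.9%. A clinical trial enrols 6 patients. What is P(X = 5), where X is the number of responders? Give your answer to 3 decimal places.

0.219

X ~ Binomial(n=6, p=0.629).
P(X=5) = C(6,5) · p^5 · (1−p)^1
= 6 · 0.098459 · 0.371 = 0.21917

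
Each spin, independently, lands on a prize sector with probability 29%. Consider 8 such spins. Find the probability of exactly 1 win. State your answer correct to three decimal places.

0.211

X ~ Binomial(n=8, p=0.29).
P(X=1) = C(8,1) · p^1 · (1−p)^7
= 8 · 0.29 · 0.090951 = 0.21101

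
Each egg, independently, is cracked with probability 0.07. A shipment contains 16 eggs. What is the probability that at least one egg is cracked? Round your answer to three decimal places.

0.687

P(at least one) = 1 − P(none) = 1 − (1 − 0.07)^16
= 1 − 0.31313 = 0.68687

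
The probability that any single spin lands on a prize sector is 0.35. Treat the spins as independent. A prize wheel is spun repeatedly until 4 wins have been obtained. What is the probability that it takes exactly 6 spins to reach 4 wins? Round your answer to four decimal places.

0.0634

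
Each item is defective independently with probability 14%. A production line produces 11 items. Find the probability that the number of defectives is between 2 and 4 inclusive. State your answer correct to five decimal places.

X ~ Binomial(11, 0.14); P(2 ≤ X ≤ 4) = Σ C(11,k) p^k (1−p)^(11−k) over k:
  k=2: C(11,2)·0.14^2·0.86^9 = 0.2773990
  k=3: C(11,3)·0.14^3·0.86^8 = 0.1354739
  k=4: C(11,4)·0.14^4·0.86^7 = 0.0441078
Total = 0.4569806

0.45698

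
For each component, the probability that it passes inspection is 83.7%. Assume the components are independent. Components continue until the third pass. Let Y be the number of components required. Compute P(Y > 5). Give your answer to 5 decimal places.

Needing more than 5 components ⇔ fewer than 3 successes in the first 5. With X ~ Binomial(5, 0.837), P(Y > 5) = P(X ≤ 2).
  k=0: C(5,0)·0.837^0·0.163^5 = 0.0001151
  k=1: C(5,1)·0.837^1·0.163^4 = 0.0029542
  k=2: C(5,2)·0.837^2·0.163^3 = 0.0303399
P(X ≤ 2) = 0.0334092

0.03341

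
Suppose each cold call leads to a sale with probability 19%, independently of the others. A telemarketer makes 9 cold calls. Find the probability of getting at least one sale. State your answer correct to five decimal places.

P(at least one) = 1 − P(none) = 1 − (1 − 0.19)^9
= 1 − 0.1500946 = 0.8499054

0.84991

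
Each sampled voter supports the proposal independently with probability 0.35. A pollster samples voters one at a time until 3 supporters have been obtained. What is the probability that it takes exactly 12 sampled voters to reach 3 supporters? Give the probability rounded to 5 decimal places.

0.04884

Y = trial on which the third success occurs; negative binomial, r=3, p=0.35.
P(Y=12) = C(11,2) · p^3 · (1−p)^9
= 55 · 0.042875 · 0.020712 = 0.0488413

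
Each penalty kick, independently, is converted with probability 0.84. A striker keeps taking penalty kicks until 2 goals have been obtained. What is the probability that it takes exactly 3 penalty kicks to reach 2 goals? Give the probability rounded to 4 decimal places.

0.2258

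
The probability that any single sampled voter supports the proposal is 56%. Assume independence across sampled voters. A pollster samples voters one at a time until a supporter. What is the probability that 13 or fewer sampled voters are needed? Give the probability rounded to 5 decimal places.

Y = number of sampled voters to the first success; geometric, p = 0.56.
P(Y ≤ 13) = 1 − (1−p)^13 = 1 − 0.0000232 = 0.9999768

0.99998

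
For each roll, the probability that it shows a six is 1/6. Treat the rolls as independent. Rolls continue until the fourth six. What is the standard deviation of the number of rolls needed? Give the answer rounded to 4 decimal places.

Y = total rolls until the fourth success; negative binomial with r=4, p=0.166667.
SD(Y) = √[r(1−p)/p²] = √(120.000000) = 10.954451

10.9545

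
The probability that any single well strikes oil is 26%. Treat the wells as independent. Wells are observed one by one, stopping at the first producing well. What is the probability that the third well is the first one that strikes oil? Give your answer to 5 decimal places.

0.14238

Geometric (trials to first success), p = 0.26.
P(Y = 3) = (1−p)^2 · p = 0.5476 · 0.26 = 0.1423760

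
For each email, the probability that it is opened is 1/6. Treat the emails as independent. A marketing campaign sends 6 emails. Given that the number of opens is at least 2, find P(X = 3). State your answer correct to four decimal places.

0.2036

X ~ Binomial(6, 0.166667). Want P(X=3 | X≥2) = P(X=3) / P(X≥2).
P(X=3) = C(6,3)·0.166667^3·0.833333^3 = 0.053584
P(X≥2) = 1 − 0.334898 − 0.401878 = 0.263224
Ratio = 0.053584 / 0.263224 = 0.203566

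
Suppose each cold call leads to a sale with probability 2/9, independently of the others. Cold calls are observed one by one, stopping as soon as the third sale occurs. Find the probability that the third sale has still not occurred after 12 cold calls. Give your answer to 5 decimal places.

0.48108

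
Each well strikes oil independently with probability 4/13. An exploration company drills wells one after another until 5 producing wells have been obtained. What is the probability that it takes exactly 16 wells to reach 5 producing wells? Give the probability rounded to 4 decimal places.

0.0659

Y = trial on which the fifth success occurs; negative binomial, r=5, p=0.307692.
P(Y=16) = C(15,4) · p^5 · (1−p)^11
= 1365 · 0.0027579 · 0.01751 = 0.065918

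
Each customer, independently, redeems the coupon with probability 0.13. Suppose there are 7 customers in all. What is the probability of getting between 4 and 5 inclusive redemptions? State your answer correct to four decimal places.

0.0072

X ~ Binomial(7, 0.13); P(4 ≤ X ≤ 5) = Σ C(7,k) p^k (1−p)^(7−k) over k:
  k=4: C(7,4)·0.13^4·0.87^3 = 0.006583
  k=5: C(7,5)·0.13^5·0.87^2 = 0.000590
Total = 0.007173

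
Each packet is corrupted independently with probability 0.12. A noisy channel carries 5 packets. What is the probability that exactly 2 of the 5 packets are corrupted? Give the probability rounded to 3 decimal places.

0.098

X ~ Binomial(n=5, p=0.12).
P(X=2) = C(5,2) · p^2 · (1−p)^3
= 10 · 0.0144 · 0.68147 = 0.09813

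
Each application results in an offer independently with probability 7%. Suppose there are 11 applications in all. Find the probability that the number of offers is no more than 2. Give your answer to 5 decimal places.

X ~ Binomial(11, 0.07); P(X ≤ 2) = Σ C(11,k) p^k (1−p)^(11−k) over k:
  k=0: C(11,0)·0.07^0·0.93^11 = 0.4501035
  k=1: C(11,1)·0.07^1·0.93^10 = 0.3726664
  k=2: C(11,2)·0.07^2·0.93^9 = 0.1402508
Total = 0.9630207

0.96302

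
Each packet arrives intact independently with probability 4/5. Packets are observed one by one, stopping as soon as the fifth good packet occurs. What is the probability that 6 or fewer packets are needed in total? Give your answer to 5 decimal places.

0.65536

Finishing within 6 packets ⇔ at least 5 successes in the first 6. With X ~ Binomial(6, 0.80), P(Y ≤ 6) = 1 − P(X ≤ 4).
  k=0: C(6,0)·0.80^0·0.20^6 = 0.0000640
  k=1: C(6,1)·0.80^1·0.20^5 = 0.0015360
  k=2: C(6,2)·0.80^2·0.20^4 = 0.0153600
  k=3: C(6,3)·0.80^3·0.20^3 = 0.0819200
  k=4: C(6,4)·0.80^4·0.20^2 = 0.2457600
1 − 0.3446400 = 0.6553600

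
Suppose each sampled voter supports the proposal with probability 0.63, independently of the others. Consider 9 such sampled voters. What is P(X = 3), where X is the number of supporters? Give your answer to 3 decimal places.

X ~ Binomial(n=9, p=0.63).
P(X=3) = C(9,3) · p^3 · (1−p)^6
= 84 · 0.25005 · 0.0025657 = 0.05389

0.054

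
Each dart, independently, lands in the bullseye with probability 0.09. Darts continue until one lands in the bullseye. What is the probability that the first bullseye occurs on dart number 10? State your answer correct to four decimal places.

0.0385

Geometric (trials to first success), p = 0.09.
P(Y = 10) = (1−p)^9 · p = 0.42793 · 0.09 = 0.038514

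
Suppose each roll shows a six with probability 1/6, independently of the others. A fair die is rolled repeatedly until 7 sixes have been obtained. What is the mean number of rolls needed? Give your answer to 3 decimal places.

Y = total rolls until the seventh success; negative binomial with r=7, p=0.166667.
E[Y] = r / p = 7 / 0.166667 = 42.00000

42.000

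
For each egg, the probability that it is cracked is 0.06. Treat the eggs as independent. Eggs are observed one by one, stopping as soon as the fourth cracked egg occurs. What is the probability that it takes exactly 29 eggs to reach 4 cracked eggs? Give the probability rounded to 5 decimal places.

Y = trial on which the fourth success occurs; negative binomial, r=4, p=0.06.
P(Y=29) = C(28,3) · p^4 · (1−p)^25
= 3276 · 1.296e-05 · 0.21291 = 0.0090395

0.00904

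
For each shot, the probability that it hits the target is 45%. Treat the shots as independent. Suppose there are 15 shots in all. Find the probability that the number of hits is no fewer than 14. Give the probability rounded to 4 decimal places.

0.0001

X ~ Binomial(15, 0.45); P(X ≥ 14) = Σ C(15,k) p^k (1−p)^(15−k) over k:
  k=14: C(15,14)·0.45^14·0.55^1 = 0.000115
  k=15: C(15,15)·0.45^15·0.55^0 = 0.000006
Total = 0.000121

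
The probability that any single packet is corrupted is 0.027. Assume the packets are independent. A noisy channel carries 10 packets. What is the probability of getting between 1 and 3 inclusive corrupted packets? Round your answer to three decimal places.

0.239

X ~ Binomial(10, 0.027); P(1 ≤ X ≤ 3) = Σ C(10,k) p^k (1−p)^(10−k) over k:
  k=1: C(10,1)·0.027^1·0.973^9 = 0.21105
  k=2: C(10,2)·0.027^2·0.973^8 = 0.02635
  k=3: C(10,3)·0.027^3·0.973^7 = 0.00195
Total = 0.23935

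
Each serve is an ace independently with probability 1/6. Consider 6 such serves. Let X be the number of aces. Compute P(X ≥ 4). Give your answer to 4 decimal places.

X ~ Binomial(6, 0.166667); P(X ≥ 4) = Σ C(6,k) p^k (1−p)^(6−k) over k:
  k=4: C(6,4)·0.166667^4·0.833333^2 = 0.008038
  k=5: C(6,5)·0.166667^5·0.833333^1 = 0.000643
  k=6: C(6,6)·0.166667^6·0.833333^0 = 0.000021
Total = 0.008702

0.0087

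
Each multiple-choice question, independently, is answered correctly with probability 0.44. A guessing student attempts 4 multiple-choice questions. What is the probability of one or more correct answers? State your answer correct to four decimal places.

0.9017

P(at least one) = 1 − P(none) = 1 − (1 − 0.44)^4
= 1 − 0.098345 = 0.901655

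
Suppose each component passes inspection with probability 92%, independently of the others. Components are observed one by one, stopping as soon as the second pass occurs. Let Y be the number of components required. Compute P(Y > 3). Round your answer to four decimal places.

0.0182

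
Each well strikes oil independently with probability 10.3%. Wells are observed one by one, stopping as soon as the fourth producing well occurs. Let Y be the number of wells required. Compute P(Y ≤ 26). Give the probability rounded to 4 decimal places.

0.2769

Finishing within 26 wells ⇔ at least 4 successes in the first 26. With X ~ Binomial(26, 0.103), P(Y ≤ 26) = 1 − P(X ≤ 3).
  k=0: C(26,0)·0.103^0·0.897^26 = 0.059238
  k=1: C(26,1)·0.103^1·0.897^25 = 0.176857
  k=2: C(26,2)·0.103^2·0.897^24 = 0.253850
  k=3: C(26,3)·0.103^3·0.897^23 = 0.233191
1 − 0.723135 = 0.276865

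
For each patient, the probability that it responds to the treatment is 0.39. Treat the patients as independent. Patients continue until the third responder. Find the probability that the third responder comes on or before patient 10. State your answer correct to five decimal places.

0.81605

Finishing within 10 patients ⇔ at least 3 successes in the first 10. With X ~ Binomial(10, 0.39), P(Y ≤ 10) = 1 − P(X ≤ 2).
  k=0: C(10,0)·0.39^0·0.61^10 = 0.0071334
  k=1: C(10,1)·0.39^1·0.61^9 = 0.0456072
  k=2: C(10,2)·0.39^2·0.61^8 = 0.1312141
1 − 0.1839547 = 0.8160453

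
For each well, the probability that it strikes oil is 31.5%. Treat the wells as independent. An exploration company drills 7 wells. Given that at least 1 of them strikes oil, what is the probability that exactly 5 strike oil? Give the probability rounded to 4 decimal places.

0.0329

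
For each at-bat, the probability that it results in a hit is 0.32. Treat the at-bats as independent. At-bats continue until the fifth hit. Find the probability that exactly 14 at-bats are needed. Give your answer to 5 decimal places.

0.07458

Y = trial on which the fifth success occurs; negative binomial, r=5, p=0.32.
P(Y=14) = C(13,4) · p^5 · (1−p)^9
= 715 · 0.0033554 · 0.031087 = 0.0745824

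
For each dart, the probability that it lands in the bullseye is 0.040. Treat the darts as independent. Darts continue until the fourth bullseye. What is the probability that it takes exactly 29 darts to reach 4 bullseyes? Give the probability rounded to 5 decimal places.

0.00302

Y = trial on which the fourth success occurs; negative binomial, r=4, p=0.04.
P(Y=29) = C(28,3) · p^4 · (1−p)^25
= 3276 · 2.56e-06 · 0.3604 = 0.0030225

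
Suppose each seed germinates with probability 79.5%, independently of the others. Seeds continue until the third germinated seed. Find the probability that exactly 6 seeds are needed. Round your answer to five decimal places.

0.04329

Y = trial on which the third success occurs; negative binomial, r=3, p=0.795.
P(Y=6) = C(5,2) · p^3 · (1−p)^3
= 10 · 0.50246 · 0.0086151 = 0.0432875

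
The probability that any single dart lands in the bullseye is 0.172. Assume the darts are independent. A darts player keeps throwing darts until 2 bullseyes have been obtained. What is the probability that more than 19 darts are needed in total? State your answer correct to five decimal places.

0.13706

Needing more than 19 darts ⇔ fewer than 2 successes in the first 19. With X ~ Binomial(19, 0.172), P(Y > 19) = P(X ≤ 1).
  k=0: C(19,0)·0.172^0·0.828^19 = 0.0277062
  k=1: C(19,1)·0.172^1·0.828^18 = 0.1093523
P(X ≤ 1) = 0.1370585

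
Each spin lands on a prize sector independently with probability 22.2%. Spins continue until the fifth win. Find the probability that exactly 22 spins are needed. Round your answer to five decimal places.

0.04524

Y = trial on which the fifth success occurs; negative binomial, r=5, p=0.222.
P(Y=22) = C(21,4) · p^5 · (1−p)^17
= 5985 · 0.00053922 · 0.014017 = 0.0452358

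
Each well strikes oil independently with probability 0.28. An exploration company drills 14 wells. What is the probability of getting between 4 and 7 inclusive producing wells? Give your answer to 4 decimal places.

X ~ Binomial(14, 0.28); P(4 ≤ X ≤ 7) = Σ C(14,k) p^k (1−p)^(14−k) over k:
  k=4: C(14,4)·0.28^4·0.72^10 = 0.230352
  k=5: C(14,5)·0.28^5·0.72^9 = 0.179162
  k=6: C(14,6)·0.28^6·0.72^8 = 0.104511
  k=7: C(14,7)·0.28^7·0.72^7 = 0.046449
Total = 0.560475

0.5605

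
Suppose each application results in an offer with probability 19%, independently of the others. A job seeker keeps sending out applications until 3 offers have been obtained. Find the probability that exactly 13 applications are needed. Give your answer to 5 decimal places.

0.05504

Y = trial on which the third success occurs; negative binomial, r=3, p=0.19.
P(Y=13) = C(12,2) · p^3 · (1−p)^10
= 66 · 0.006859 · 0.12158 = 0.0550370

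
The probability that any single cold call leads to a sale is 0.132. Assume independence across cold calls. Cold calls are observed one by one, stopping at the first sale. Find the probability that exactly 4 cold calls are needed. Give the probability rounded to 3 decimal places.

Geometric (trials to first success), p = 0.132.
P(Y = 4) = (1−p)^3 · p = 0.65397 · 0.132 = 0.08632

0.086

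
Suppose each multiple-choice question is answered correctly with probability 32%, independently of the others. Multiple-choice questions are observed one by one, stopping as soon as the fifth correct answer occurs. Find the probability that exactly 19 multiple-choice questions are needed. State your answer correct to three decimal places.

0.046

Y = trial on which the fifth success occurs; negative binomial, r=5, p=0.32.
P(Y=19) = C(18,4) · p^5 · (1−p)^14
= 3060 · 0.0033554 · 0.0045199 = 0.04641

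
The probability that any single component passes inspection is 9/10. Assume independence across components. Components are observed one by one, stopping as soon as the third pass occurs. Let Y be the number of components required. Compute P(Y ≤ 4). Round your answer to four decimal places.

0.9477

Finishing within 4 components ⇔ at least 3 successes in the first 4. With X ~ Binomial(4, 0.90), P(Y ≤ 4) = 1 − P(X ≤ 2).
  k=0: C(4,0)·0.90^0·0.10^4 = 0.000100
  k=1: C(4,1)·0.90^1·0.10^3 = 0.003600
  k=2: C(4,2)·0.90^2·0.10^2 = 0.048600
1 − 0.052300 = 0.947700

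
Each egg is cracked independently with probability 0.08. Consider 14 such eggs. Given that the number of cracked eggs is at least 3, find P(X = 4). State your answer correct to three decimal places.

X ~ Binomial(14, 0.08). Want P(X=4 | X≥3) = P(X=4) / P(X≥3).
P(X=4) = C(14,4)·0.08^4·0.92^10 = 0.01781
P(X≥3) = 1 − 0.31119 − 0.37884 − 0.21413 = 0.09583
Ratio = 0.01781 / 0.09583 = 0.18584

0.186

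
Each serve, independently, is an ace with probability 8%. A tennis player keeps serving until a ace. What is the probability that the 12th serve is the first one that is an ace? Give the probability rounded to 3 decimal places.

Geometric (trials to first success), p = 0.08.
P(Y = 12) = (1−p)^11 · p = 0.39964 · 0.08 = 0.03197

0.032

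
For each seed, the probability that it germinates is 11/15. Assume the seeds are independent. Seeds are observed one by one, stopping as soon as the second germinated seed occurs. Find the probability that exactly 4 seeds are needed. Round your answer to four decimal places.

Y = trial on which the second success occurs; negative binomial, r=2, p=0.733333.
P(Y=4) = C(3,1) · p^2 · (1−p)^2
= 3 · 0.53778 · 0.071111 = 0.114726

0.1147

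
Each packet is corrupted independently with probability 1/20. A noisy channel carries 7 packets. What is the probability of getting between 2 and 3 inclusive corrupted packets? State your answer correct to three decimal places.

0.044

X ~ Binomial(7, 0.05); P(2 ≤ X ≤ 3) = Σ C(7,k) p^k (1−p)^(7−k) over k:
  k=2: C(7,2)·0.05^2·0.95^5 = 0.04062
  k=3: C(7,3)·0.05^3·0.95^4 = 0.00356
Total = 0.04419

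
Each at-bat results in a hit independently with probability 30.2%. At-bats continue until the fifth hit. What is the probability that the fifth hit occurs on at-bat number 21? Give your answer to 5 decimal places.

Y = trial on which the fifth success occurs; negative binomial, r=5, p=0.302.
P(Y=21) = C(20,4) · p^5 · (1−p)^16
= 4845 · 0.0025121 · 0.0031746 = 0.0386381

0.03864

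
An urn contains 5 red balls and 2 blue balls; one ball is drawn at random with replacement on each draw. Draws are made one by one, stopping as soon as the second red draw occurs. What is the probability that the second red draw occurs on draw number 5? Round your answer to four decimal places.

0.0476

Y = trial on which the second success occurs; negative binomial, r=2, p=0.714286.
P(Y=5) = C(4,1) · p^2 · (1−p)^3
= 4 · 0.5102 · 0.023324 = 0.047599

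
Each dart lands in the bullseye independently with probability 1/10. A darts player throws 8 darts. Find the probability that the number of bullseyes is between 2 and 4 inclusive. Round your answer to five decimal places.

0.18646

X ~ Binomial(8, 0.10); P(2 ≤ X ≤ 4) = Σ C(8,k) p^k (1−p)^(8−k) over k:
  k=2: C(8,2)·0.10^2·0.90^6 = 0.1488035
  k=3: C(8,3)·0.10^3·0.90^5 = 0.0330674
  k=4: C(8,4)·0.10^4·0.90^4 = 0.0045927
Total = 0.1864636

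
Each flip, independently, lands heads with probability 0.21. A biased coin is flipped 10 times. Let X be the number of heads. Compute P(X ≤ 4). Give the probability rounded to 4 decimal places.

0.9601

X ~ Binomial(10, 0.21); P(X ≤ 4) = Σ C(10,k) p^k (1−p)^(10−k) over k:
  k=0: C(10,0)·0.21^0·0.79^10 = 0.094683
  k=1: C(10,1)·0.21^1·0.79^9 = 0.251688
  k=2: C(10,2)·0.21^2·0.79^8 = 0.301070
  k=3: C(10,3)·0.21^3·0.79^7 = 0.213417
  k=4: C(10,4)·0.21^4·0.79^6 = 0.099279
Total = 0.960138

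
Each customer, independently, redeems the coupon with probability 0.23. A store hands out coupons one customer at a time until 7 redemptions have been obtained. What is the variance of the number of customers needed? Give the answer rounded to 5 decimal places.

Y = total customers until the seventh success; negative binomial with r=7, p=0.23.
Var(Y) = r(1−p)/p² = 7·0.77 / 0.23² = 101.8903592

101.89036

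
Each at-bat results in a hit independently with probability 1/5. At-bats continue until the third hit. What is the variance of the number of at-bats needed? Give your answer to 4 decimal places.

60.0000

Y = total at-bats until the third success; negative binomial with r=3, p=0.20.
Var(Y) = r(1−p)/p² = 3·0.80 / 0.20² = 60.000000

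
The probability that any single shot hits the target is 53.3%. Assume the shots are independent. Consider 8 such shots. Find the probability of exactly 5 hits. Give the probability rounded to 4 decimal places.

0.2453

X ~ Binomial(n=8, p=0.533).
P(X=5) = C(8,5) · p^5 · (1−p)^3
= 56 · 0.043017 · 0.10185 = 0.245344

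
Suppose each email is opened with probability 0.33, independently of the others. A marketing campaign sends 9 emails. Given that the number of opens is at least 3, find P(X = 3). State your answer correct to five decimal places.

0.44431

X ~ Binomial(9, 0.33). Want P(X=3 | X≥3) = P(X=3) / P(X≥3).
P(X=3) = C(9,3)·0.33^3·0.67^6 = 0.2730674
P(X≥3) = 1 − 0.0272065 − 0.1206021 − 0.2376041 = 0.6145872
Ratio = 0.2730674 / 0.6145872 = 0.4443103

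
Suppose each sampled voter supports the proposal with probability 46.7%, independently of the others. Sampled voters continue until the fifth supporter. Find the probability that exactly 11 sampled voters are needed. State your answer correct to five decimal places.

Y = trial on which the fifth success occurs; negative binomial, r=5, p=0.467.
P(Y=11) = C(10,4) · p^5 · (1−p)^6
= 210 · 0.022212 · 0.022928 = 0.1069466

0.10695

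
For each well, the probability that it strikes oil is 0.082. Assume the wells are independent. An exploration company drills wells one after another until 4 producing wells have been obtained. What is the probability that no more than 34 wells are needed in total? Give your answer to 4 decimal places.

0.3032

Finishing within 34 wells ⇔ at least 4 successes in the first 34. With X ~ Binomial(34, 0.082), P(Y ≤ 34) = 1 − P(X ≤ 3).
  k=0: C(34,0)·0.082^0·0.918^34 = 0.054532
  k=1: C(34,1)·0.082^1·0.918^33 = 0.165616
  k=2: C(34,2)·0.082^2·0.918^32 = 0.244094
  k=3: C(34,3)·0.082^3·0.918^31 = 0.232571
1 − 0.696813 = 0.303187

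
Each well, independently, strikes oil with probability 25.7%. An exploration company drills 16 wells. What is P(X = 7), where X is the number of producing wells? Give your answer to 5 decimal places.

0.05846

X ~ Binomial(n=16, p=0.257).
P(X=7) = C(16,7) · p^7 · (1−p)^9
= 11440 · 7.4051e-05 · 0.069008 = 0.0584598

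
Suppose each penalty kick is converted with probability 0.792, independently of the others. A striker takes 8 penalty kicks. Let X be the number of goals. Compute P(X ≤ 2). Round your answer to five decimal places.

0.00153

X ~ Binomial(8, 0.792); P(X ≤ 2) = Σ C(8,k) p^k (1−p)^(8−k) over k:
  k=0: C(8,0)·0.792^0·0.208^8 = 0.0000035
  k=1: C(8,1)·0.792^1·0.208^7 = 0.0001067
  k=2: C(8,2)·0.792^2·0.208^6 = 0.0014223
Total = 0.0015325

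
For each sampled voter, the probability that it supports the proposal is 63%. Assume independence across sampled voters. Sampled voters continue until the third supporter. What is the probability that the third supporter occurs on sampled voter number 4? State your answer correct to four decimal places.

Y = trial on which the third success occurs; negative binomial, r=3, p=0.63.
P(Y=4) = C(3,2) · p^3 · (1−p)^1
= 3 · 0.25005 · 0.37 = 0.277552

0.2776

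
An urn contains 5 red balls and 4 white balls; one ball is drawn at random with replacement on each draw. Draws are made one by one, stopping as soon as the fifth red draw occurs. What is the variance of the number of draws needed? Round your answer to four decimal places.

Y = total draws until the fifth success; negative binomial with r=5, p=0.555556.
Var(Y) = r(1−p)/p² = 5·0.444444 / 0.555556² = 7.200000

7.2000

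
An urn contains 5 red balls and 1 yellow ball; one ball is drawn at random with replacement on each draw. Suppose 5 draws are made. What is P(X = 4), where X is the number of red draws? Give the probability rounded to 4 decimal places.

0.4019

X ~ Binomial(n=5, p=0.833333).
P(X=4) = C(5,4) · p^4 · (1−p)^1
= 5 · 0.48225 · 0.16667 = 0.401878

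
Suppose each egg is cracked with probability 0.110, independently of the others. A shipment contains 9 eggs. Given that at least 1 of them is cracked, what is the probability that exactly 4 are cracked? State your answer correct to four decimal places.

0.0159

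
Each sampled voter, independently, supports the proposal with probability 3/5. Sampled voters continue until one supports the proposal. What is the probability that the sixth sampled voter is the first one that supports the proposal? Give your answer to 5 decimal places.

0.00614

Geometric (trials to first success), p = 0.60.
P(Y = 6) = (1−p)^5 · p = 0.01024 · 0.60 = 0.0061440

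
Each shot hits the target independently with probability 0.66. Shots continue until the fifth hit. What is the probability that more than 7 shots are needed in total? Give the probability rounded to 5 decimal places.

0.44472

Needing more than 7 shots ⇔ fewer than 5 successes in the first 7. With X ~ Binomial(7, 0.66), P(Y > 7) = P(X ≤ 4).
  k=0: C(7,0)·0.66^0·0.34^7 = 0.0005252
  k=1: C(7,1)·0.66^1·0.34^6 = 0.0071370
  k=2: C(7,2)·0.66^2·0.34^5 = 0.0415625
  k=3: C(7,3)·0.66^3·0.34^4 = 0.1344669
  k=4: C(7,4)·0.66^4·0.34^3 = 0.2610241
P(X ≤ 4) = 0.4447157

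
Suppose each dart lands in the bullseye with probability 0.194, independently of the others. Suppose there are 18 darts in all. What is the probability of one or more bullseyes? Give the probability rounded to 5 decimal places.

P(at least one) = 1 − P(none) = 1 − (1 − 0.194)^18
= 1 − 0.0206078 = 0.9793922

0.97939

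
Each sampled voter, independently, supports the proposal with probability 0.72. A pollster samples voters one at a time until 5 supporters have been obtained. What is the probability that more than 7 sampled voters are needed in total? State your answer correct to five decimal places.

0.30807

Needing more than 7 sampled voters ⇔ fewer than 5 successes in the first 7. With X ~ Binomial(7, 0.72), P(Y > 7) = P(X ≤ 4).
  k=0: C(7,0)·0.72^0·0.28^7 = 0.0001349
  k=1: C(7,1)·0.72^1·0.28^6 = 0.0024287
  k=2: C(7,2)·0.72^2·0.28^5 = 0.0187359
  k=3: C(7,3)·0.72^3·0.28^4 = 0.0802967
  k=4: C(7,4)·0.72^4·0.28^3 = 0.2064772
P(X ≤ 4) = 0.3080735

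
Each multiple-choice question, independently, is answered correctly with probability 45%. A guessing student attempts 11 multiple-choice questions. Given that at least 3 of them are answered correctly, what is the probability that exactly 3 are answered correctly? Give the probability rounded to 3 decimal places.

0.135

X ~ Binomial(11, 0.45). Want P(X=3 | X≥3) = P(X=3) / P(X≥3).
P(X=3) = C(11,3)·0.45^3·0.55^8 = 0.12590
P(X≥3) = 1 − 0.00139 − 0.01254 − 0.05129 = 0.93478
Ratio = 0.12590 / 0.93478 = 0.13468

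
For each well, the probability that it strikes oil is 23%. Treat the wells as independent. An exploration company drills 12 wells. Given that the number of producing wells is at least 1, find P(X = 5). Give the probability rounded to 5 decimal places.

0.08552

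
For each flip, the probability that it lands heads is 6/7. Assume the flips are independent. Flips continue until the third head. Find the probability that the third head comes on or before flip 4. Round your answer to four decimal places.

0.8996

Finishing within 4 flips ⇔ at least 3 successes in the first 4. With X ~ Binomial(4, 0.857143), P(Y ≤ 4) = 1 − P(X ≤ 2).
  k=0: C(4,0)·0.857143^0·0.142857^4 = 0.000416
  k=1: C(4,1)·0.857143^1·0.142857^3 = 0.009996
  k=2: C(4,2)·0.857143^2·0.142857^2 = 0.089963
1 − 0.100375 = 0.899625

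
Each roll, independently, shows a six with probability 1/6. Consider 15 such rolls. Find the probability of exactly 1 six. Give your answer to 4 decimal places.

0.1947

X ~ Binomial(n=15, p=0.166667).
P(X=1) = C(15,1) · p^1 · (1−p)^14
= 15 · 0.16667 · 0.077887 = 0.194716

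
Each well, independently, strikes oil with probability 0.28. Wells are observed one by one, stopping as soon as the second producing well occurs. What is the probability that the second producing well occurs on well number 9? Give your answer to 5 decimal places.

Y = trial on which the second success occurs; negative binomial, r=2, p=0.28.
P(Y=9) = C(8,1) · p^2 · (1−p)^7
= 8 · 0.0784 · 0.10031 = 0.0629120

0.06291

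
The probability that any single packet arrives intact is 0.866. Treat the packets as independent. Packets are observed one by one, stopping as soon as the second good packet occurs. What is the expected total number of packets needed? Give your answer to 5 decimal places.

2.30947

Y = total packets until the second success; negative binomial with r=2, p=0.866.
E[Y] = r / p = 2 / 0.866 = 2.3094688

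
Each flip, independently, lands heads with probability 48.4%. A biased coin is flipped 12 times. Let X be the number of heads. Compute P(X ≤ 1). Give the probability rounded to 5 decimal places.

X ~ Binomial(12, 0.484); P(X ≤ 1) = Σ C(12,k) p^k (1−p)^(12−k) over k:
  k=0: C(12,0)·0.484^0·0.516^12 = 0.0003563
  k=1: C(12,1)·0.484^1·0.516^11 = 0.0040103
Total = 0.0043666

0.00437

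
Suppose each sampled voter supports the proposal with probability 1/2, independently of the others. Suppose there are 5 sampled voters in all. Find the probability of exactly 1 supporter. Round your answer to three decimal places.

X ~ Binomial(n=5, p=0.50).
P(X=1) = C(5,1) · p^1 · (1−p)^4
= 5 · 0.5 · 0.0625 = 0.15625

0.156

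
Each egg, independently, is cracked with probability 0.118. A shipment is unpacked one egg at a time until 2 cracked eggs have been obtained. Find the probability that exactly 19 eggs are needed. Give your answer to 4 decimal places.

0.0296

Y = trial on which the second success occurs; negative binomial, r=2, p=0.118.
P(Y=19) = C(18,1) · p^2 · (1−p)^17
= 18 · 0.013924 · 0.11829 = 0.029648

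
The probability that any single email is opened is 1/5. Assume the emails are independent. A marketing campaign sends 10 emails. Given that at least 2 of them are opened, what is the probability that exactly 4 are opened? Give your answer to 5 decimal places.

0.14111

X ~ Binomial(10, 0.20). Want P(X=4 | X≥2) = P(X=4) / P(X≥2).
P(X=4) = C(10,4)·0.20^4·0.80^6 = 0.0880804
P(X≥2) = 1 − 0.1073742 − 0.2684355 = 0.6241904
Ratio = 0.0880804 / 0.6241904 = 0.1411114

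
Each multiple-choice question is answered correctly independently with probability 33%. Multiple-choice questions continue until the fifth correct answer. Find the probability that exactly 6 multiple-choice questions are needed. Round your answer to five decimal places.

0.01311

Y = trial on which the fifth success occurs; negative binomial, r=5, p=0.33.
P(Y=6) = C(5,4) · p^5 · (1−p)^1
= 5 · 0.0039135 · 0.67 = 0.0131104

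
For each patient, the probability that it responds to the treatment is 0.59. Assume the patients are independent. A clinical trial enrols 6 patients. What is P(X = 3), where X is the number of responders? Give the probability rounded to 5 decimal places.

0.28310

X ~ Binomial(n=6, p=0.59).
P(X=3) = C(6,3) · p^3 · (1−p)^3
= 20 · 0.20538 · 0.068921 = 0.2830985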